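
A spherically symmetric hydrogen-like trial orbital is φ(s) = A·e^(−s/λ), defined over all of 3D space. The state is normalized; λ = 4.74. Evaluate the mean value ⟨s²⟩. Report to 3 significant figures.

⟨s^2⟩ ≈ 67.4

⟨s²⟩ = ∫ s^2 |φ|² 4πs² ds over the full domain.
The ratio of the moment integral to the normalization integral gives ⟨s²⟩ = 3·λ^2.
Putting λ = 4.74 gives 67.40.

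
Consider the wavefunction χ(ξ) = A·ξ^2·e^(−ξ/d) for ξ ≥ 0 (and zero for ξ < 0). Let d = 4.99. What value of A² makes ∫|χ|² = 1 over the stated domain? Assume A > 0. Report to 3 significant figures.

Require ∫ |χ|² dξ = 1 over the whole domain.
Carrying out the integral gives A² · 3·d^5/4.
So A² = (3·d^5/4)^(−1).
Substituting d = 4.99 gives A² = 0.0004310, so A = 0.02076.

A^2 ≈ 0.000431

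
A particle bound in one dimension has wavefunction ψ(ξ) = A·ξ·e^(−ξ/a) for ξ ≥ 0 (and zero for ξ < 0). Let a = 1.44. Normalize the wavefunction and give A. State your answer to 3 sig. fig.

A ≈ 1.16

The normalization condition is ∫|ψ|² dξ = 1 from 0 to ∞.
Using ∫₀^∞ ξⁿ e^(−αξ) dξ = n!/αⁿ⁺¹, ∫|ψ|² dξ = A²·(a^3/4).
Substituting a = 1.44 gives A² = 1.340, so A = 1.157.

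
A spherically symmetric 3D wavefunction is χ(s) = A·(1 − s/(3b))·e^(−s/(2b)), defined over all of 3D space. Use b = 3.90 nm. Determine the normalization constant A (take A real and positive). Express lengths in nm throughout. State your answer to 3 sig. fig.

A ≈ 0.0449 nm^(-3/2)

Require ∫ |χ|² 4πs² ds = 1 over the whole domain.
The integral (without the A² prefactor) comes out to 8·π·b^3/3.
So A² = (8·π·b^3/3)^(−1).
With b = 3.90: A² = 0.002012 and A = 0.04486.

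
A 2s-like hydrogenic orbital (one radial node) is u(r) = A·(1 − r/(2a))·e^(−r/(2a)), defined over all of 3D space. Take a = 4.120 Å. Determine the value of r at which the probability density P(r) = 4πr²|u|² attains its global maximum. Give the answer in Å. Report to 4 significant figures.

Differentiate P(r) = 4πr²|u|² with respect to r and set to zero.
This gives r = a·(√(5) + 3).
With a = 4.120, the most probable radial distance is 21.573 Å.

r ≈ 21.57 Å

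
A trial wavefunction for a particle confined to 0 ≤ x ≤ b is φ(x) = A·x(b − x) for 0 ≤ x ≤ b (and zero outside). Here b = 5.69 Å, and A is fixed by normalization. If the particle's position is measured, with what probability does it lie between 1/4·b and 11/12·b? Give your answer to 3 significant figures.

P ≈ 0.891

P = ∫_{1/4·b}^{11/12·b} |φ(x)|² dx.
With A² fixed by ∫|φ|² = 1, i.e. A² = (b^5/30)^(−1), substitute and integrate.
Let u = x/b; then A² and the length scale cancel, so P = ∫_{1/4}^{11/12} u^2·(1 - u)^2 du ÷ ∫_{0}^{1} u^2·(1 - u)^2 du.
An antiderivative of u^2·(1 - u)^2 is u^3·(6·u^2 - 15·u + 10)/30; evaluating from 1/4 to 11/12 gives ≈ 0.029713, while the full integral is 1/30.
Evaluating gives P = 4621/5184.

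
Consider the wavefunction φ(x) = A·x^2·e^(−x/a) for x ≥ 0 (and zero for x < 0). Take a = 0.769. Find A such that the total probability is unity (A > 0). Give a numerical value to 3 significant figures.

A ≈ 2.23

We need A² ∫|f|² dx = 1, taking the integral from 0 to ∞.
With φ = A·x^2·e^(−x/a), the integral evaluates to A²·[3·a^5/4].
Setting this equal to 1 gives A² = 1/(3·a^5/4).
Plugging in a = 0.769 yields A = 2.227.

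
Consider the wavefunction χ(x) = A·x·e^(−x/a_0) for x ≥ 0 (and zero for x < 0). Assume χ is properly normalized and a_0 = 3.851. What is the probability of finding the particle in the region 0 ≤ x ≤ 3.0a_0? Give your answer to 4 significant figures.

The probability is P = ∫ |χ|² dx over [0, 3.0a_0].
With A² fixed by ∫|χ|² = 1, i.e. A² = (a_0^3/4)^(−1), substitute and integrate.
Substituting u = x/a_0, A² and the length scale cancel in the ratio: P = ∫_{0}^{3.0} u^2·e^(-2·u) du / ∫_{0}^{∞} u^2·e^(-2·u) du.
An antiderivative of u^2·e^(-2·u) is -(2·u^2 + 2·u + 1)·e^(-2·u)/4; evaluating from 0 to 3.0 gives 1/4 - 25·e^(-6)/4, while the full integral is 1/4.
Evaluating gives P = 0.93803.

P ≈ 0.9380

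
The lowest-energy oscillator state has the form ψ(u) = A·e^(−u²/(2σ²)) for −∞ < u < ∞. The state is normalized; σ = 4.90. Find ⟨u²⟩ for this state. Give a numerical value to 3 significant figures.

⟨u^2⟩ ≈ 12.0

The expectation value is the |ψ|²-weighted average of u^2: ∫ u^2|ψ|² du.
Since the A² factors cancel between numerator and denominator, ⟨u²⟩ = σ^2/2.
Putting σ = 4.90 gives 12.01.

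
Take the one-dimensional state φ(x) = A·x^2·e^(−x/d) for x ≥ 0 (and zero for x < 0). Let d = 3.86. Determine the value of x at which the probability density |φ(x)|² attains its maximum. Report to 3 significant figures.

x ≈ 7.72

The maximum of |φ(x)|² occurs where its derivative vanishes.
Solving yields x = 2·d.
With d = 3.86, the most probable position is 7.720.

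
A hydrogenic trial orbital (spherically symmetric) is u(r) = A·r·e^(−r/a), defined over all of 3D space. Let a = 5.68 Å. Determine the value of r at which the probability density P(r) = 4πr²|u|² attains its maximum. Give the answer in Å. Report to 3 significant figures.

r ≈ 11.4 Å

The maximum of P(r) = 4πr²|u|² occurs where its derivative vanishes.
This gives r = 2·a.
With a = 5.68, the most probable radial distance is 11.36 Å.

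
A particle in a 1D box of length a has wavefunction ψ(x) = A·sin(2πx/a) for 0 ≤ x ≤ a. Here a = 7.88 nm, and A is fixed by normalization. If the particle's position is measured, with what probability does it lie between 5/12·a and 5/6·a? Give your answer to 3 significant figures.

P = ∫_{5/12·a}^{5/6·a} |ψ(x)|² dx.
Since A² = 1/(a/2), this is the region integral divided by the full normalization integral.
Substituting u = x/a, A² and the length scale cancel in the ratio: P = ∫_{5/12}^{5/6} sin(2·π·u)^2 du / ∫_{0}^{1} sin(2·π·u)^2 du.
An antiderivative of sin(2·π·u)^2 is u/2 - sin(4·π·u)/(8·π); evaluating from 5/12 to 5/6 gives 5/24, while the full integral is 1/2.
This works out to P = 5/12.

P ≈ 0.417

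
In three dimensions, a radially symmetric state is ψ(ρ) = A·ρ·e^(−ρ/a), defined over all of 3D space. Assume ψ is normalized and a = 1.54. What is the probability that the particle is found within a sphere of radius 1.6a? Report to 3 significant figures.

P ≈ 0.219

Integrate the radial probability density 4πρ²|ψ|² over ρ ≤ 1.6a.
A² is fixed by ∫₀^∞ 4πρ²|ψ|² dρ = 1, i.e. A² = (3·π·a^5)^(−1).
Let u = ρ/a; then A², 4π and the length scale all cancel, so P = ∫_{0}^{1.6} u^4·e^(-2·u) du ÷ ∫_{0}^{∞} u^4·e^(-2·u) du.
Using ∫ u^4·e^(-2·u) du = -(u^4/2 + u^3 + 3·u^2/2 + 3·u/2 + 3/4)·e^(-2·u), the numerator is ≈ 0.16454 and the denominator is 3/4.
Taking the ratio yields P = 0.2194.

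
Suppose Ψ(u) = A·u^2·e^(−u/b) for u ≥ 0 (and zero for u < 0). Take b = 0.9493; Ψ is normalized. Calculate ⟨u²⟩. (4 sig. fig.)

⟨u^2⟩ ≈ 6.759

By definition ⟨u²⟩ = ∫ u^2 |Ψ(u)|² du.
With ∫₀^∞ u^6 e^(−αu) du = 6!/α^7, the ratio of the moment integral to the normalization integral gives ⟨u²⟩ = 15·b^2/2.
With b = 0.9493, ⟨u^2⟩ = 6.7588.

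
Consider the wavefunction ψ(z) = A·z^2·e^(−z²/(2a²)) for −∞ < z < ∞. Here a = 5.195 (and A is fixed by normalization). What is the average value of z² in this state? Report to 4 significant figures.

⟨z²⟩ = ∫ z^2 |ψ|² dz over the full domain.
Since the A² factors cancel between numerator and denominator, ⟨z²⟩ = 5·a^2/2.
With a = 5.195, ⟨z^2⟩ = 67.470.

⟨z^2⟩ ≈ 67.47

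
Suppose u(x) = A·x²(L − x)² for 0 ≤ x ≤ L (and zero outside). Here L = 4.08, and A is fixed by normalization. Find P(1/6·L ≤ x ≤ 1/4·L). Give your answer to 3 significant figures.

|u|² is the probability density, so P = ∫_{1/6·L}^{1/4·L} |u|² dx.
Since A² = 1/(L^9/630), this is the region integral divided by the full normalization integral.
Substituting t = x/L, A² and the length scale cancel in the ratio: P = ∫_{1/6}^{1/4} t^4·(1 - t)^4 dt / ∫_{0}^{1} t^4·(1 - t)^4 dt.
Using ∫ t^4·(1 - t)^4 dt = t^5·(70·t^4 - 315·t^3 + 540·t^2 - 420·t + 126)/630, the numerator is ≈ 0.000063456 and the denominator is 1/630.
This works out to P = 0.03998.

P ≈ 0.0400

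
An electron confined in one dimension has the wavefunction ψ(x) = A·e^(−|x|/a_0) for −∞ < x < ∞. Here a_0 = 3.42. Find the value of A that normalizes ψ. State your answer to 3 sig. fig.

A ≈ 0.541

Require ∫ |ψ|² dx = 1 over the whole domain.
∫|ψ|² dx = A²·(a_0).
Hence A² = 1/[a_0].
Substituting a_0 = 3.42 gives A² = 0.2924, so A = 0.5407.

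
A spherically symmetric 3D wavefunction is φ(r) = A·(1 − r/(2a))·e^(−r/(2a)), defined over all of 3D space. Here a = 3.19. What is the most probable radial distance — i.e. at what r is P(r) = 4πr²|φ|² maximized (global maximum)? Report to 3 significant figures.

r ≈ 16.7

Set d/dr [P(r) = 4πr²|φ|²] = 0 and solve for r > 0.
Solving yields r = a·(√(5) + 3).
With a = 3.19, the most probable radial distance is 16.70.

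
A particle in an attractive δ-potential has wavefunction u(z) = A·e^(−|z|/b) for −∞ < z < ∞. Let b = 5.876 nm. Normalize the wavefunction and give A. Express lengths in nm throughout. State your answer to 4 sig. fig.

A ≈ 0.4125 nm^(-1/2)

Normalization requires ∫|u|² dz = 1, integrated from −∞ to ∞.
∫|u|² dz = A²·(b).
Setting this equal to 1 gives A² = 1/(b).
Substituting b = 5.876 gives A² = 0.17018, so A = 0.41253.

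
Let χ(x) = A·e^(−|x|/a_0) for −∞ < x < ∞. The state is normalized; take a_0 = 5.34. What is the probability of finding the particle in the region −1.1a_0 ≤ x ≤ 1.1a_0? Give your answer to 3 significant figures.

P ≈ 0.889

The probability is P = ∫ |χ|² dx over [−1.1a_0, 1.1a_0].
With A² fixed by ∫|χ|² = 1, i.e. A² = (a_0)^(−1), substitute and integrate.
By symmetry take twice the x ≥ 0 contribution in numerator and denominator; the 2's cancel. Substituting u = x/a_0, A² and the length scale cancel in the ratio: P = ∫_{0}^{1.1} e^(-2·u) du / ∫_{0}^{∞} e^(-2·u) du.
Using ∫ e^(-2·u) du = -e^(-2·u)/2, the numerator is 1/2 - e^(-11/5)/2 and the denominator is 1/2.
Taking the ratio, P = 0.8892.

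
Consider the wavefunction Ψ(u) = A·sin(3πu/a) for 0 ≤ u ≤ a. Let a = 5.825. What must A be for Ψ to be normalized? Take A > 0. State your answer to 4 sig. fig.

A ≈ 0.5860

Require ∫ |Ψ|² du = 1 over the whole domain.
With ∫₀^a sin²(nπu/a) du = a/2, ∫|Ψ|² du = A²·(a/2).
Substituting a = 5.825 gives A² = 0.34335, so A = 0.58596.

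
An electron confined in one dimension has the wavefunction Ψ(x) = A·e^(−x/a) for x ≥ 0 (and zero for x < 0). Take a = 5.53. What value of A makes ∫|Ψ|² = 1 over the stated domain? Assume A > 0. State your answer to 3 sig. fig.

Normalization requires ∫|Ψ|² dx = 1, integrated from 0 to ∞.
The integral (without the A² prefactor) comes out to a/2.
Hence A² = 1/[a/2].
With a = 5.53: A² = 0.3617 and A = 0.6014.

A ≈ 0.601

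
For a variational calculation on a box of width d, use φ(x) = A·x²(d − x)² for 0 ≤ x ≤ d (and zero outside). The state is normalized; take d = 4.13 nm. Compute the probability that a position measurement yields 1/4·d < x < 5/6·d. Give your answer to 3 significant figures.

P ≈ 0.942

The probability is P = ∫ |φ|² dx over [1/4·d, 5/6·d].
The normalization integral ∫|φ|²dx over the whole domain equals d^9/630·A², and A² cancels in the ratio.
In terms of u = x/d (A² and the length scale cancel between numerator and denominator), P = [∫_{1/4}^{5/6} u^4·(1 - u)^4 du] / [∫_{0}^{1} u^4·(1 - u)^4 du].
With ∫ u^4·(1 - u)^4 du = u^5·(70·u^4 - 315·u^3 + 540·u^2 - 420·u + 126)/630 + C, the region integral is ≈ 0.0014954 and the full one is 1/630.
The result is P = 0.9421.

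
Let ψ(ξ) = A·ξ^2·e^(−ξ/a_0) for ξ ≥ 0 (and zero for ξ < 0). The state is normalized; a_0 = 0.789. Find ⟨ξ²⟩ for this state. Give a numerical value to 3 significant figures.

By definition ⟨ξ²⟩ = ∫ ξ^2 |ψ(ξ)|² dξ.
Recall ∫₀^∞ ξ^m e^(−ξ/β) dξ = m!·β^(m+1), the ratio of the moment integral to the normalization integral gives ⟨ξ²⟩ = 15·a_0^2/2.
With a_0 = 0.789, ⟨ξ^2⟩ = 4.669.

⟨ξ^2⟩ ≈ 4.67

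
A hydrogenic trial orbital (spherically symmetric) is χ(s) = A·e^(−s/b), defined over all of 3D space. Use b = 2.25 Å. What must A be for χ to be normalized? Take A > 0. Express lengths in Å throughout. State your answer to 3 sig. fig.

The normalization condition is ∫|χ|² 4πs² ds = 1 from 0 to ∞.
(Spherical symmetry: dV = 4πs² ds.)
With χ = A·e^(−s/b), the integral evaluates to A²·[π·b^3].
So A² = (π·b^3)^(−1).
Substituting b = 2.25 gives A² = 0.02794, so A = 0.1672.

A ≈ 0.167 Å^(-3/2)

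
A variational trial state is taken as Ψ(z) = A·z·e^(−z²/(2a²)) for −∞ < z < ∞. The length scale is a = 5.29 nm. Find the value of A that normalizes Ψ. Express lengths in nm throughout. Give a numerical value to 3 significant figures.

A ≈ 0.0873 nm^(-3/2)

We need A² ∫|f|² dz = 1, taking the integral from −∞ to ∞.
Differentiating ∫e^(−αz²) dz = √(π/α) under α to get the higher moments, the integral (without the A² prefactor) comes out to √(π)·a^3/2.
So A² = (√(π)·a^3/2)^(−1).
Plugging in a = 5.29 yields A = 0.08731.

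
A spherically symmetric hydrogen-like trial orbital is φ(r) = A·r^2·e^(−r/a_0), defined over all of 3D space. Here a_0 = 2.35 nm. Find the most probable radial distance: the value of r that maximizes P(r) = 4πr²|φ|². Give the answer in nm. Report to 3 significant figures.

Set d/dr [P(r) = 4πr²|φ|²] = 0 and solve for r > 0.
This gives r = 3·a_0.
With a_0 = 2.35, the most probable radial distance is 7.050 nm.

r ≈ 7.05 nm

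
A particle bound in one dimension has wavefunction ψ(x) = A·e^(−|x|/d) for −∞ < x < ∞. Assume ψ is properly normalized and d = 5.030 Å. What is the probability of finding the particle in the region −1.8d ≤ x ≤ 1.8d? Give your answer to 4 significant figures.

P ≈ 0.9727

P = ∫_{−1.8d}^{1.8d} |ψ(x)|² dx.
With A² fixed by ∫|ψ|² = 1, i.e. A² = (d)^(−1), substitute and integrate.
Both integrals are even about x = 0, so only the x ≥ 0 halves are needed (the factors of 2 cancel). Let u = x/d; then A² and the length scale cancel, so P = ∫_{0}^{1.8} e^(-2·u) du ÷ ∫_{0}^{∞} e^(-2·u) du.
With ∫ e^(-2·u) du = -e^(-2·u)/2 + C, the region integral is 1/2 - e^(-18/5)/2 and the full one is 1/2.
Evaluating gives P = 0.97268.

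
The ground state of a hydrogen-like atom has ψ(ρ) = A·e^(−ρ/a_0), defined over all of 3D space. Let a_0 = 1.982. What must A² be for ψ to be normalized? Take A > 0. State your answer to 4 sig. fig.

Normalization requires ∫|ψ|² 4πρ² dρ = 1, integrated from 0 to ∞.
∫|ψ|² 4πρ² dρ = A²·(π·a_0^3).
So A² = (π·a_0^3)^(−1).
Plugging in a_0 = 1.982 yields A = 0.20219.

A^2 ≈ 0.04088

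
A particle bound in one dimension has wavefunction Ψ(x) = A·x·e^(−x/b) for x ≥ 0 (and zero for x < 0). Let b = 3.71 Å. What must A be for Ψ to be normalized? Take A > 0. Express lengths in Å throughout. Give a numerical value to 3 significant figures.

Require ∫ |Ψ|² dx = 1 over the whole domain.
With Ψ = A·x·e^(−x/b), the integral evaluates to A²·[b^3/4].
Setting this equal to 1 gives A² = 1/(b^3/4).
With b = 3.71: A² = 0.07833 and A = 0.2799.

A ≈ 0.280 Å^(-3/2)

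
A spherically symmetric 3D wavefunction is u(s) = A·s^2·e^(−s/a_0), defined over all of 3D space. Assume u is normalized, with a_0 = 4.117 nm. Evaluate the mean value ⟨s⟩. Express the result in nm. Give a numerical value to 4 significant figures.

By definition ⟨s⟩ = ∫ s |u(s)|² 4πs² ds.
Using ∫₀^∞ sⁿ e^(−αs) ds = n!/αⁿ⁺¹, since the A² factors cancel between numerator and denominator, ⟨s⟩ = 7·a_0/2.
Putting a_0 = 4.117 gives 14.410.

⟨s⟩ ≈ 14.41 nm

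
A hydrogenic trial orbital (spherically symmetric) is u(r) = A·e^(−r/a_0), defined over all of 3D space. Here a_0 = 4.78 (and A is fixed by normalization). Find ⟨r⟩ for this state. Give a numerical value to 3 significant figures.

⟨r⟩ ≈ 7.17

The expectation value is the |u|²-weighted average of r: ∫ r|u|² 4πr² dr.
The ratio of the moment integral to the normalization integral gives ⟨r⟩ = 3·a_0/2.
With a_0 = 4.78, ⟨r⟩ = 7.170.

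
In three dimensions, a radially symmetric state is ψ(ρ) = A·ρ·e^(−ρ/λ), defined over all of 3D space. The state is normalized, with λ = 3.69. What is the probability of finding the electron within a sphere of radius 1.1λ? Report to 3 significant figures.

P ≈ 0.0725

Integrate the radial probability density 4πρ²|ψ|² over ρ ≤ 1.1λ.
The full normalization integral is A²·[3·π·λ^5] = 1, fixing A².
In terms of u = ρ/λ (A², 4π and the length scale all cancel between numerator and denominator), P = [∫_{0}^{1.1} u^4·e^(-2·u) du] / [∫_{0}^{∞} u^4·e^(-2·u) du].
An antiderivative of u^4·e^(-2·u) is -(u^4/2 + u^3 + 3·u^2/2 + 3·u/2 + 3/4)·e^(-2·u); evaluating from 0 to 1.1 gives ≈ 0.054372, while the full integral is 3/4.
The region integral divided by the full integral gives P = 0.07250.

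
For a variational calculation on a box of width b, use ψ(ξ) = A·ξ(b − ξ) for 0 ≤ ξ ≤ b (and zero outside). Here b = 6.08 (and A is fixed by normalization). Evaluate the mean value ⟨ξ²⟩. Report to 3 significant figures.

By definition ⟨ξ²⟩ = ∫ ξ^2 |ψ(ξ)|² dξ.
The ratio of the moment integral to the normalization integral gives ⟨ξ²⟩ = 2·b^2/7.
With b = 6.08, ⟨ξ^2⟩ = 10.56.

⟨ξ^2⟩ ≈ 10.6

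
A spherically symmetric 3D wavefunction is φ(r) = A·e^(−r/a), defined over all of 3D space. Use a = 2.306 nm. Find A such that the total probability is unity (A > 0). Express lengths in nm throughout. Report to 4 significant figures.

We need A² ∫|f|² 4πr² dr = 1, taking the integral from 0 to ∞.
With φ = A·e^(−r/a), the integral evaluates to A²·[π·a^3].
Plugging in a = 2.306 yields A = 0.16112.

A ≈ 0.1611 nm^(-3/2)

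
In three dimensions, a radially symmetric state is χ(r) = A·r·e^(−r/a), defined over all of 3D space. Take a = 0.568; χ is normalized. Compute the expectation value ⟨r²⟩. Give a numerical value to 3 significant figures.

⟨r^2⟩ ≈ 2.42

⟨r²⟩ = ∫ r^2 |χ|² 4πr² dr over the full domain.
The ratio of the moment integral to the normalization integral gives ⟨r²⟩ = 15·a^2/2.
With a = 0.568, ⟨r^2⟩ = 2.420.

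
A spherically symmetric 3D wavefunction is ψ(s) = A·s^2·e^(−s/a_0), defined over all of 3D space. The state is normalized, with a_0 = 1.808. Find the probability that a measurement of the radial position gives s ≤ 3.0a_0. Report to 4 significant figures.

P = ∫ |ψ|² 4πs² ds over s ≤ 3.0a_0.
Normalization gives A² = 1/(45·π·a_0^7/2).
Substituting u = s/a_0, A², 4π and the length scale all cancel in the ratio: P = ∫_{0}^{3.0} u^6·e^(-2·u) du / ∫_{0}^{∞} u^6·e^(-2·u) du.
An antiderivative of u^6·e^(-2·u) is -(4·u^6 + 12·u^5 + 30·u^4 + 60·u^3 + 90·u^2 + 90·u + 45)·e^(-2·u)/8; evaluating from 0 to 3.0 gives ≈ 2.21455, while the full integral is 45/8.
The region integral divided by the full integral gives P = 0.39370.

P ≈ 0.3937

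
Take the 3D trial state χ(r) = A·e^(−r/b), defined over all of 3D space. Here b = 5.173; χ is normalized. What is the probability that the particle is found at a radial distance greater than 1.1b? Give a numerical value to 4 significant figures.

With dV = 4πr²dr, the probability is ∫|χ|² dV over r > 1.1b.
Normalization gives A² = 1/(π·b^3).
In terms of u = r/b (A², 4π and the length scale all cancel between numerator and denominator), P = [∫_{1.1}^{∞} u^2·e^(-2·u) du] / [∫_{0}^{∞} u^2·e^(-2·u) du].
Using ∫ u^2·e^(-2·u) du = -(2·u^2 + 2·u + 1)·e^(-2·u)/4, the numerator is 281·e^(-11/5)/200 and the denominator is 1/4.
This evaluates to P = 0.62271.

P ≈ 0.6227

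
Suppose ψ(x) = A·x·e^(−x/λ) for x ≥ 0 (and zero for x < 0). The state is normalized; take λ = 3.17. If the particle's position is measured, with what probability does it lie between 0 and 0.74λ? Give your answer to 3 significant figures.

P = ∫_{0}^{0.74λ} |ψ(x)|² dx.
With A² fixed by ∫|ψ|² = 1, i.e. A² = (λ^3/4)^(−1), substitute and integrate.
Let u = x/λ; then A² and the length scale cancel, so P = ∫_{0}^{0.74} u^2·e^(-2·u) du ÷ ∫_{0}^{∞} u^2·e^(-2·u) du.
With ∫ u^2·e^(-2·u) du = -(2·u^2 + 2·u + 1)·e^(-2·u)/4 + C, the region integral is 1/4 - 4469·e^(-37/25)/5000 and the full one is 1/4.
This works out to P = 0.1861.

P ≈ 0.186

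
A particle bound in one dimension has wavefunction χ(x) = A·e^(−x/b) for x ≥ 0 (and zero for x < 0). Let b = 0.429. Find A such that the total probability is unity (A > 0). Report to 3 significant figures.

A ≈ 2.16

Require ∫ |χ|² dx = 1 over the whole domain.
With χ = A·e^(−x/b), the integral evaluates to A²·[b/2].
Setting this equal to 1 gives A² = 1/(b/2).
Plugging in b = 0.429 yields A = 2.159.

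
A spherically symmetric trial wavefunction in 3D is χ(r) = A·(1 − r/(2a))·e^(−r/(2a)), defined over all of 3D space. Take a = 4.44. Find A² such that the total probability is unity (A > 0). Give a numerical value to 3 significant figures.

Require ∫ |χ|² 4πr² dr = 1 over the whole domain.
With ∫₀^∞ r^4 e^(−αr) dr = 4!/α^5, with χ = A·(1 − r/(2a))·e^(−r/(2a)), the integral evaluates to A²·[8·π·a^3].
Hence A² = 1/[8·π·a^3].
With a = 4.44: A² = 0.0004546 and A = 0.02132.

A^2 ≈ 0.000455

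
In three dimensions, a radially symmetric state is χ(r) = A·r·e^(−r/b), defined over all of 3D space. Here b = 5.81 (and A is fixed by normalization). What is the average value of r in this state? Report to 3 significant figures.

⟨r⟩ ≈ 14.5

By definition ⟨r⟩ = ∫ r |χ(r)|² 4πr² dr.
With ∫₀^∞ r^5 e^(−αr) dr = 5!/α^6, since the A² factors cancel between numerator and denominator, ⟨r⟩ = 5·b/2.
With b = 5.81, ⟨r⟩ = 14.53.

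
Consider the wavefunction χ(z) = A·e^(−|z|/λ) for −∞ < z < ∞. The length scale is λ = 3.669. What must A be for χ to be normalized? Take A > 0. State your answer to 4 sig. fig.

Normalization requires ∫|χ|² dz = 1, integrated from −∞ to ∞.
∫|χ|² dz = A²·(λ).
With λ = 3.669: A² = 0.27255 and A = 0.52207.

A ≈ 0.5221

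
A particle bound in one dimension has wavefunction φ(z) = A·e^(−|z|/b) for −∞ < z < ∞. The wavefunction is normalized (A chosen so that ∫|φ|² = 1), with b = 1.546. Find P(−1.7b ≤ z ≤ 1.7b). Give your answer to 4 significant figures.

P ≈ 0.9666

|φ|² is the probability density, so P = ∫_{−1.7b}^{1.7b} |φ|² dz.
The normalization integral ∫|φ|²dz over the whole domain equals b·A², and A² cancels in the ratio.
By symmetry take twice the z ≥ 0 contribution in numerator and denominator; the 2's cancel. Substituting u = z/b, A² and the length scale cancel in the ratio: P = ∫_{0}^{1.7} e^(-2·u) du / ∫_{0}^{∞} e^(-2·u) du.
With ∫ e^(-2·u) du = -e^(-2·u)/2 + C, the region integral is 1/2 - e^(-17/5)/2 and the full one is 1/2.
The result is P = 0.96663.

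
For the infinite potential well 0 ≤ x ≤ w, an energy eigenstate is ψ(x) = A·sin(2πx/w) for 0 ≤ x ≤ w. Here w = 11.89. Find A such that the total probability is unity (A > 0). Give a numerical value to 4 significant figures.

A ≈ 0.4101

We need A² ∫|f|² dx = 1, taking the integral from 0 to w.
With ψ = A·sin(2πx/w), the integral evaluates to A²·[w/2].
Substituting w = 11.89 gives A² = 0.16821, so A = 0.41013.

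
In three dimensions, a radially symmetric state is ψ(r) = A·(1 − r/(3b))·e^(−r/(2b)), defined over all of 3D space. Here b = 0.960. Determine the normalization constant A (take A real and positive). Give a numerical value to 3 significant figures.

A ≈ 0.367

The normalization condition is ∫|ψ|² 4πr² dr = 1 from 0 to ∞.
In 3D with spherical symmetry the volume element is 4πr² dr.
Using ∫₀^∞ rⁿ e^(−αr) dr = n!/αⁿ⁺¹, the integral (without the A² prefactor) comes out to 8·π·b^3/3.
Hence A² = 1/[8·π·b^3/3].
Substituting b = 0.960 gives A² = 0.1349, so A = 0.3673.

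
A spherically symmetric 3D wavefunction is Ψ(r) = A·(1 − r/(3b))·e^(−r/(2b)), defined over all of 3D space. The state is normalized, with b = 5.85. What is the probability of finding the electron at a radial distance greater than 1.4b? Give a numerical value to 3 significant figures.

P ≈ 0.766

With dV = 4πr²dr, the probability is ∫|Ψ|² dV over r > 1.4b.
The full normalization integral is A²·[8·π·b^3/3] = 1, fixing A².
Substituting u = r/b, A², 4π and the length scale all cancel in the ratio: P = ∫_{1.4}^{∞} u^2·(1 - u/3)^2·e^(-u) du / ∫_{0}^{∞} u^2·(1 - u/3)^2·e^(-u) du.
Using ∫ u^2·(1 - u/3)^2·e^(-u) du = (-u^4 + 2·u^3 - 3·u^2 - 6·u - 6)·e^(-u)/9, the numerator is 1294·e^(-7/5)/625 and the denominator is 2/3.
This evaluates to P = 0.7658.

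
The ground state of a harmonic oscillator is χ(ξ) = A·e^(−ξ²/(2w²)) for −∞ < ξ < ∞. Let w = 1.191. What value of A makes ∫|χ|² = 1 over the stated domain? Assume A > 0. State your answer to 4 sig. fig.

A ≈ 0.6883

We need A² ∫|f|² dξ = 1, taking the integral from −∞ to ∞.
With χ = A·e^(−ξ²/(2w²)), the integral evaluates to A²·[√(π)·w].
Setting this equal to 1 gives A² = 1/(√(π)·w).
With w = 1.191: A² = 0.47371 and A = 0.68827.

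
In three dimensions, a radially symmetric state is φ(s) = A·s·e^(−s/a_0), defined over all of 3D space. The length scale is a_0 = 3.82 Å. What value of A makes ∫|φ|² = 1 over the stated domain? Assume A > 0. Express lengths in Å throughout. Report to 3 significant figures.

We need A² ∫|f|² 4πs² ds = 1, taking the integral from 0 to ∞.
(Spherical symmetry: dV = 4πs² ds.)
∫|φ|² 4πs² ds = A²·(3·π·a_0^5).
Setting this equal to 1 gives A² = 1/(3·π·a_0^5).
With a_0 = 3.82: A² = 0.0001304 and A = 0.01142.

A ≈ 0.0114 Å^(-5/2)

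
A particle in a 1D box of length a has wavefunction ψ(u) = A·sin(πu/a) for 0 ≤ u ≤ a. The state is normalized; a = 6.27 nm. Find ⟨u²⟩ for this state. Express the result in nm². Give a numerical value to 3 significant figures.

⟨u^2⟩ ≈ 11.1 nm^2

The expectation value is the |ψ|²-weighted average of u^2: ∫ u^2|ψ|² du.
Using sin²θ = (1 − cos 2θ)/2, evaluating both integrals, ⟨u²⟩ = -a^2/(2·π^2) + a^2/3.
With a = 6.27, ⟨u^2⟩ = 11.11.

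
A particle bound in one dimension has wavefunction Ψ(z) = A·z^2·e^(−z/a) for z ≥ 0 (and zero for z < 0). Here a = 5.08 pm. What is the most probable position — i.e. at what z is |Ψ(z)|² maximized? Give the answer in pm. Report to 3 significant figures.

Differentiate |Ψ(z)|² with respect to z and set to zero.
Solving yields z = 2·a.
With a = 5.08, the most probable position is 10.16 pm.

z ≈ 10.2 pm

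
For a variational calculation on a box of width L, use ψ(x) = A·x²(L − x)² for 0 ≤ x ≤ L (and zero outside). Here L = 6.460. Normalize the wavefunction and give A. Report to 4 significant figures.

A ≈ 0.005671

We need A² ∫|f|² dx = 1, taking the integral from 0 to L.
Carrying out the integral gives A² · L^9/630.
So A² = (L^9/630)^(−1).
Substituting L = 6.460 gives A² = 0.000032155, so A = 0.0056705.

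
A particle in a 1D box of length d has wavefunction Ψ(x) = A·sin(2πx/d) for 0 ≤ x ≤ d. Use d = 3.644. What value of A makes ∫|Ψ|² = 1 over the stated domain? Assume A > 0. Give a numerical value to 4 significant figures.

The normalization condition is ∫|Ψ|² dx = 1 from 0 to d.
Using sin²θ = (1 − cos 2θ)/2, with Ψ = A·sin(2πx/d), the integral evaluates to A²·[d/2].
So A² = (d/2)^(−1).
With d = 3.644: A² = 0.54885 and A = 0.74084.

A ≈ 0.7408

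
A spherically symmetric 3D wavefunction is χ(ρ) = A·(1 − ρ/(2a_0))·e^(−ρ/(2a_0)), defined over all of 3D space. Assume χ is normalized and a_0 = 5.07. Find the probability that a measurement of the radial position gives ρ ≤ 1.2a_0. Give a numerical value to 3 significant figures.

P = ∫ |χ|² 4πρ² dρ over ρ ≤ 1.2a_0.
The full normalization integral is A²·[8·π·a_0^3] = 1, fixing A².
Substituting u = ρ/a_0, A², 4π and the length scale all cancel in the ratio: P = ∫_{0}^{1.2} u^2·(1 - u/2)^2·e^(-u) du / ∫_{0}^{∞} u^2·(1 - u/2)^2·e^(-u) du.
Using ∫ u^2·(1 - u/2)^2·e^(-u) du = -(u^4/4 + u^2 + 2·u + 2)·e^(-u), the numerator is 2 - 3974·e^(-6/5)/625 and the denominator is 2.
Taking the ratio yields P = 0.04244.

P ≈ 0.0424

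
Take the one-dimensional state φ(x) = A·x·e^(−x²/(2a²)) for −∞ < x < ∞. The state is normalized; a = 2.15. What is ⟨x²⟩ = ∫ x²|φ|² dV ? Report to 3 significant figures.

⟨x^2⟩ ≈ 6.93

The expectation value is the |φ|²-weighted average of x^2: ∫ x^2|φ|² dx.
Differentiating ∫e^(−αx²) dx = √(π/α) under α to get the higher moments, since the A² factors cancel between numerator and denominator, ⟨x²⟩ = 3·a^2/2.
With a = 2.15, ⟨x^2⟩ = 6.934.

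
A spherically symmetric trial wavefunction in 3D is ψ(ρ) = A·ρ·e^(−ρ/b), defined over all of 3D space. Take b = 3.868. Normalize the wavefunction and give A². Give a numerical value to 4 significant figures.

The normalization condition is ∫|ψ|² 4πρ² dρ = 1 from 0 to ∞.
(Spherical symmetry: dV = 4πρ² dρ.)
Recall ∫₀^∞ ρ^m e^(−ρ/β) dρ = m!·β^(m+1), the integral (without the A² prefactor) comes out to 3·π·b^5.
Hence A² = 1/[3·π·b^5].
With b = 3.868: A² = 0.00012255 and A = 0.011070.

A^2 ≈ 0.0001225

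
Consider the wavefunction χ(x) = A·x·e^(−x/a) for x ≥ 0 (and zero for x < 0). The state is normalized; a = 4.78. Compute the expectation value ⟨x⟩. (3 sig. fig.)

⟨x⟩ ≈ 7.17

The expectation value is the |χ|²-weighted average of x: ∫ x|χ|² dx.
Recall ∫₀^∞ x^m e^(−x/β) dx = m!·β^(m+1), evaluating both integrals, ⟨x⟩ = 3·a/2.
Putting a = 4.78 gives 7.170.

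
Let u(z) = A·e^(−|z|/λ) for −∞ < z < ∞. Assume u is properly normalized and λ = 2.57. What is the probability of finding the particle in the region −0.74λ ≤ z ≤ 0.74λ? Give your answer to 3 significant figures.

P ≈ 0.772

|u|² is the probability density, so P = ∫_{−0.74λ}^{0.74λ} |u|² dz.
Since A² = 1/(λ), this is the region integral divided by the full normalization integral.
By symmetry take twice the z ≥ 0 contribution in numerator and denominator; the 2's cancel. Substituting t = z/λ, A² and the length scale cancel in the ratio: P = ∫_{0}^{0.74} e^(-2·t) dt / ∫_{0}^{∞} e^(-2·t) dt.
An antiderivative of e^(-2·t) is -e^(-2·t)/2; evaluating from 0 to 0.74 gives 1/2 - e^(-37/25)/2, while the full integral is 1/2.
Taking the ratio, P = 0.7724.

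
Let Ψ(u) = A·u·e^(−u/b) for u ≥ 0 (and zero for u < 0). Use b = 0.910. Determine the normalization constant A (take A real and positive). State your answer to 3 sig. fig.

Normalization requires ∫|Ψ|² du = 1, integrated from 0 to ∞.
Recall ∫₀^∞ u^m e^(−u/β) du = m!·β^(m+1), with Ψ = A·u·e^(−u/b), the integral evaluates to A²·[b^3/4].
So A² = (b^3/4)^(−1).
Substituting b = 0.910 gives A² = 5.308, so A = 2.304.

A ≈ 2.30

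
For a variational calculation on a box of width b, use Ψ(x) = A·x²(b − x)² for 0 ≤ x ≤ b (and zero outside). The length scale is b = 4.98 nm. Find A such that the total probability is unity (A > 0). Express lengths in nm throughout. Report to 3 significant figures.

We need A² ∫|f|² dx = 1, taking the integral from 0 to b.
Expanding the polynomial and integrating term by term, ∫|Ψ|² dx = A²·(b^9/630).
So A² = (b^9/630)^(−1).
With b = 4.98: A² = 0.0003344 and A = 0.01829.

A ≈ 0.0183 nm^(-9/2)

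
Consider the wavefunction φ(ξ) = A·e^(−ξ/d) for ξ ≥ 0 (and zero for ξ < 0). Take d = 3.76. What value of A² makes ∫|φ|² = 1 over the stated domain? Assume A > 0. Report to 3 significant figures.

A^2 ≈ 0.532

We need A² ∫|f|² dξ = 1, taking the integral from 0 to ∞.
Recall ∫₀^∞ ξ^m e^(−ξ/β) dξ = m!·β^(m+1), carrying out the integral gives A² · d/2.
So A² = (d/2)^(−1).
With d = 3.76: A² = 0.5319 and A = 0.7293.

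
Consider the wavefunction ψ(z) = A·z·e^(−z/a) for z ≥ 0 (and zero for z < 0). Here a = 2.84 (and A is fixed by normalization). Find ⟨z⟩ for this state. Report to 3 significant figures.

⟨z⟩ = ∫ z |ψ|² dz over the full domain.
Since the A² factors cancel between numerator and denominator, ⟨z⟩ = 3·a/2.
Putting a = 2.84 gives 4.260.

⟨z⟩ ≈ 4.26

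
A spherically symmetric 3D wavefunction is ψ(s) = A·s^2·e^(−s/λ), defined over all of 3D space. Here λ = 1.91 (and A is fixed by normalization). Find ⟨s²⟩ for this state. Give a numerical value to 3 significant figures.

⟨s^2⟩ ≈ 51.1

By definition ⟨s²⟩ = ∫ s^2 |ψ(s)|² 4πs² ds.
Using ∫₀^∞ sⁿ e^(−αs) ds = n!/αⁿ⁺¹, evaluating both integrals, ⟨s²⟩ = 14·λ^2.
With λ = 1.91, ⟨s^2⟩ = 51.07.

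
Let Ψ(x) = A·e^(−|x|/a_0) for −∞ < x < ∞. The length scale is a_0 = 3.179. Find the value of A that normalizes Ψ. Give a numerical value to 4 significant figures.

A ≈ 0.5609

The normalization condition is ∫|Ψ|² dx = 1 from −∞ to ∞.
∫|Ψ|² dx = A²·(a_0).
So A² = (a_0)^(−1).
With a_0 = 3.179: A² = 0.31456 and A = 0.56086.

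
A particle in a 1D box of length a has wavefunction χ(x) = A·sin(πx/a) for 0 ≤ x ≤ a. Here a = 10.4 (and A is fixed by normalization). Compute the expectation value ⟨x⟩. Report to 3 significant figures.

⟨x⟩ ≈ 5.20

⟨x⟩ = ∫ x |χ|² dx over the full domain.
The ratio of the moment integral to the normalization integral gives ⟨x⟩ = a/2.
Putting a = 10.4 gives 5.200.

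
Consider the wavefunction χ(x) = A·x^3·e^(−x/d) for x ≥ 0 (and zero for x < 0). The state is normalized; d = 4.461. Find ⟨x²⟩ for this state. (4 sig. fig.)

⟨x²⟩ = ∫ x^2 |χ|² dx over the full domain.
Evaluating both integrals, ⟨x²⟩ = 14·d^2.
With d = 4.461, ⟨x^2⟩ = 278.61.

⟨x^2⟩ ≈ 278.6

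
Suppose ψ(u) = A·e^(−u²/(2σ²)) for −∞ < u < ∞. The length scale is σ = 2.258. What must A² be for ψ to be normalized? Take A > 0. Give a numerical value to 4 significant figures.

We need A² ∫|f|² du = 1, taking the integral from −∞ to ∞.
Carrying out the integral gives A² · √(π)·σ.
Plugging in σ = 2.258 yields A = 0.49986.

A^2 ≈ 0.2499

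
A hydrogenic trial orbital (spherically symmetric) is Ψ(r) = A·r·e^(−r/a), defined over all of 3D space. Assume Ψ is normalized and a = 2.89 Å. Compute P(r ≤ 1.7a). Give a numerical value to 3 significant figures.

P ≈ 0.256

P = ∫ |Ψ|² 4πr² dr over r ≤ 1.7a.
The full normalization integral is A²·[3·π·a^5] = 1, fixing A².
Let u = r/a; then A², 4π and the length scale all cancel, so P = ∫_{0}^{1.7} u^4·e^(-2·u) du ÷ ∫_{0}^{∞} u^4·e^(-2·u) du.
Using ∫ u^4·e^(-2·u) du = -(u^4/2 + u^3 + 3·u^2/2 + 3·u/2 + 3/4)·e^(-2·u), the numerator is ≈ 0.19186 and the denominator is 3/4.
Taking the ratio yields P = 0.2558.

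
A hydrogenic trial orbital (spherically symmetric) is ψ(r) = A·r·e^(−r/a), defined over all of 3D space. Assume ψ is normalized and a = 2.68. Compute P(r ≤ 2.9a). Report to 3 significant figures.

With dV = 4πr²dr, the probability is ∫|ψ|² dV over r ≤ 2.9a.
The full normalization integral is A²·[3·π·a^5] = 1, fixing A².
Let u = r/a; then A², 4π and the length scale all cancel, so P = ∫_{0}^{2.9} u^4·e^(-2·u) du ÷ ∫_{0}^{∞} u^4·e^(-2·u) du.
With ∫ u^4·e^(-2·u) du = -(u^4/2 + u^3 + 3·u^2/2 + 3·u/2 + 3/4)·e^(-2·u) + C, the region integral is ≈ 0.51546 and the full one is 3/4.
This evaluates to P = 0.6873.

P ≈ 0.687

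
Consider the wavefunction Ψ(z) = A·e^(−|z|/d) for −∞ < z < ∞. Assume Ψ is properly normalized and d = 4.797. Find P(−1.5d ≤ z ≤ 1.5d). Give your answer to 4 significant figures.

P ≈ 0.9502

The probability is P = ∫ |Ψ|² dz over [−1.5d, 1.5d].
With A² fixed by ∫|Ψ|² = 1, i.e. A² = (d)^(−1), substitute and integrate.
Both integrals are even about z = 0, so only the z ≥ 0 halves are needed (the factors of 2 cancel). Substituting u = z/d, A² and the length scale cancel in the ratio: P = ∫_{0}^{1.5} e^(-2·u) du / ∫_{0}^{∞} e^(-2·u) du.
With ∫ e^(-2·u) du = -e^(-2·u)/2 + C, the region integral is 1/2 - e^(-3)/2 and the full one is 1/2.
This works out to P = 0.95021.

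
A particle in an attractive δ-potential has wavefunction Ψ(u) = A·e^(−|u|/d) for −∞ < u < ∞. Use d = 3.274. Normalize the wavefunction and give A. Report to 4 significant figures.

A ≈ 0.5527

Normalization requires ∫|Ψ|² du = 1, integrated from −∞ to ∞.
Carrying out the integral gives A² · d.
With d = 3.274: A² = 0.30544 and A = 0.55266.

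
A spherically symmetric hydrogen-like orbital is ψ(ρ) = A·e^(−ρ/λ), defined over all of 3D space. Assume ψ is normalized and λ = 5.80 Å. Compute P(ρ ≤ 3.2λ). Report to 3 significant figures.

P ≈ 0.954

With dV = 4πρ²dρ, the probability is ∫|ψ|² dV over ρ ≤ 3.2λ.
The full normalization integral is A²·[π·λ^3] = 1, fixing A².
Substituting u = ρ/λ, A², 4π and the length scale all cancel in the ratio: P = ∫_{0}^{3.2} u^2·e^(-2·u) du / ∫_{0}^{∞} u^2·e^(-2·u) du.
With ∫ u^2·e^(-2·u) du = -(2·u^2 + 2·u + 1)·e^(-2·u)/4 + C, the region integral is 1/4 - 697·e^(-32/5)/100 and the full one is 1/4.
This evaluates to P = 0.9537.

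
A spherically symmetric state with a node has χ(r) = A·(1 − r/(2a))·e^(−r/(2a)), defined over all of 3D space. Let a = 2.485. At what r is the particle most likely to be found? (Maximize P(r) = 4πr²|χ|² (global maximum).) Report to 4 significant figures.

The maximum of P(r) = 4πr²|χ|² occurs where its derivative vanishes.
This gives r = a·(√(5) + 3).
With a = 2.485, the most probable radial distance is 13.012.

r ≈ 13.01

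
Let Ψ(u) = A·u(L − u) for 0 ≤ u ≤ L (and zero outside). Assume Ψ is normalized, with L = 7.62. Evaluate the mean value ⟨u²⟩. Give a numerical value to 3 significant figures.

⟨u²⟩ = ∫ u^2 |Ψ|² du over the full domain.
Expanding the polynomial and integrating term by term, the ratio of the moment integral to the normalization integral gives ⟨u²⟩ = 2·L^2/7.
Putting L = 7.62 gives 16.59.

⟨u^2⟩ ≈ 16.6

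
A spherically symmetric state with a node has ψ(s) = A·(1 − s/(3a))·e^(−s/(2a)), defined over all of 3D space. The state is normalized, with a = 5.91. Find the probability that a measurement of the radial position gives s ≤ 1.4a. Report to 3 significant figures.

P ≈ 0.234

P = ∫ |ψ|² 4πs² ds over s ≤ 1.4a.
The full normalization integral is A²·[8·π·a^3/3] = 1, fixing A².
Substituting u = s/a, A², 4π and the length scale all cancel in the ratio: P = ∫_{0}^{1.4} u^2·(1 - u/3)^2·e^(-u) du / ∫_{0}^{∞} u^2·(1 - u/3)^2·e^(-u) du.
An antiderivative of u^2·(1 - u/3)^2·e^(-u) is (-u^4 + 2·u^3 - 3·u^2 - 6·u - 6)·e^(-u)/9; evaluating from 0 to 1.4 gives 2/3 - 1294·e^(-7/5)/625, while the full integral is 2/3.
Taking the ratio yields P = 0.2342.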